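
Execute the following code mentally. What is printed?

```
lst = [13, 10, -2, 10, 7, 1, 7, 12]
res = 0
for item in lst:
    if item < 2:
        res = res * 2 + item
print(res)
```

-3

item=13: not <2
item=10: not <2
item=-2: <2, res = 0*2+(-2) = -2
item=10: not <2
item=7: not <2
item=1: <2, res = (-2)*2+1 = -3
item=7: not <2
item=12: not <2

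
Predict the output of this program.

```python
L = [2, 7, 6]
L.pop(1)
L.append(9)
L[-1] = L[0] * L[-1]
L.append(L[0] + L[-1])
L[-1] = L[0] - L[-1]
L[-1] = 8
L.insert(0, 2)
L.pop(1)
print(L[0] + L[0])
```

pop(1) removes 7 → [2, 6]
append 9 → [2, 6, 9]
L[-1] = L[0]*L[-1] = 2*9 = 18 → [2, 6, 18]
append L[0]+L[-1] = 2+18 = 20 → [2, 6, 18, 20]
L[-1] = L[0]-L[-1] = 2-20 = -18 → [2, 6, 18, -18]
L[-1] = 8 → [2, 6, 18, 8]
insert 2 at 0 → [2, 2, 6, 18, 8]
pop(1) removes 2 → [2, 6, 18, 8]
L[0]+L[0] = 2+2 = 4

4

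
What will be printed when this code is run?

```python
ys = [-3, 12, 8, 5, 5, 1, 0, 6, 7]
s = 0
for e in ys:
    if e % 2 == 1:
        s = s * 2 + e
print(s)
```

21

e=-3: odd, s = 0*2+(-3) = -3
e=12: not odd
e=8: not odd
e=5: odd, s = (-3)*2+5 = -1
e=5: odd, s = (-1)*2+5 = 3
e=1: odd, s = 3*2+1 = 7
e=0: not odd
e=6: not odd
e=7: odd, s = 7*2+7 = 21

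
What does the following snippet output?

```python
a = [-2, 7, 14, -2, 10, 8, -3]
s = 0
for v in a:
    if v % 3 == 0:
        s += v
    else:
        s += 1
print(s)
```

3

v=-2: not %3==0, s = 0+1 = 1
v=7: not %3==0, s = 1+1 = 2
v=14: not %3==0, s = 2+1 = 3
v=-2: not %3==0, s = 3+1 = 4
v=10: not %3==0, s = 4+1 = 5
v=8: not %3==0, s = 5+1 = 6
v=-3: %3==0, s = 6+(-3) = 3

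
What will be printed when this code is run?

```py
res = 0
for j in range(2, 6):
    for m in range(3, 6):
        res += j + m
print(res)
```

j=2,m=3: res = 0+5 = 5
j=2,m=4: res = 5+6 = 11
j=2,m=5: res = 11+7 = 18
j=3,m=3: res = 18+6 = 24
j=3,m=4: res = 24+7 = 31
j=3,m=5: res = 31+8 = 39
j=4,m=3: res = 39+7 = 46
j=4,m=4: res = 46+8 = 54
j=4,m=5: res = 54+9 = 63
j=5,m=3: res = 63+8 = 71
j=5,m=4: res = 71+9 = 80
j=5,m=5: res = 80+10 = 90

90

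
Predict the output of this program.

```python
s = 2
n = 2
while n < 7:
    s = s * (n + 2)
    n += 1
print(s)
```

n=2: s = 2*4 = 8
n=3: s = 8*5 = 40
n=4: s = 40*6 = 240
n=5: s = 240*7 = 1680
n=6: s = 1680*8 = 13440

13440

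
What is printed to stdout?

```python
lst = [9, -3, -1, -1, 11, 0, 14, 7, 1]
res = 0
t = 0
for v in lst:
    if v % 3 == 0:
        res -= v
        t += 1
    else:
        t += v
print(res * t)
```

v=9: %3==0, res = 0-9 = -9; t=1
v=-3: %3==0, res = (-9)-(-3) = -6; t=2
v=-1: not %3==0; t=1
v=-1: not %3==0; t=0
v=11: not %3==0; t=11
v=0: %3==0, res = (-6)-0 = -6; t=12
v=14: not %3==0; t=26
v=7: not %3==0; t=33
v=1: not %3==0; t=34
res*t = (-6)*34 = -204

-204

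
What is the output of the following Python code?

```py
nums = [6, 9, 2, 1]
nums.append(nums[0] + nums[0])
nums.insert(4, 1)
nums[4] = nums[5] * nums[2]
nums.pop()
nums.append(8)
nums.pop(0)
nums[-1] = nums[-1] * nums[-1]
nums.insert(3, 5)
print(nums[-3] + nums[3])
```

append nums[0]+nums[0] = 6+6 = 12 → [6, 9, 2, 1, 12]
insert 1 at 4 → [6, 9, 2, 1, 1, 12]
nums[4] = nums[5]*nums[2] = 12*2 = 24 → [6, 9, 2, 1, 24, 12]
pop() removes 12 → [6, 9, 2, 1, 24]
append 8 → [6, 9, 2, 1, 24, 8]
pop(0) removes 6 → [9, 2, 1, 24, 8]
nums[-1] = nums[-1]*nums[-1] = 8*8 = 64 → [9, 2, 1, 24, 64]
insert 5 at 3 → [9, 2, 1, 5, 24, 64]
nums[-3]+nums[3] = 5+5 = 10

10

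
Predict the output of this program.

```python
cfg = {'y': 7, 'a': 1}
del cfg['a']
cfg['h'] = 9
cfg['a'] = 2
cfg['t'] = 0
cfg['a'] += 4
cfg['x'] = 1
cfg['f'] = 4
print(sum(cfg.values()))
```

27

del 'a' → {'y': 7}
cfg['h'] = 9 → {'y': 7, 'h': 9}
cfg['a'] = 2 → {'y': 7, 'h': 9, 'a': 2}
cfg['t'] = 0 → {'y': 7, 'h': 9, 'a': 2, 't': 0}
cfg['a'] = 2+4 = 6 → {'y': 7, 'h': 9, 'a': 6, 't': 0}
cfg['x'] = 1 → {'y': 7, 'h': 9, 'a': 6, 't': 0, 'x': 1}
cfg['f'] = 4 → {'y': 7, 'h': 9, 'a': 6, 't': 0, 'x': 1, 'f': 4}
sum of values = 27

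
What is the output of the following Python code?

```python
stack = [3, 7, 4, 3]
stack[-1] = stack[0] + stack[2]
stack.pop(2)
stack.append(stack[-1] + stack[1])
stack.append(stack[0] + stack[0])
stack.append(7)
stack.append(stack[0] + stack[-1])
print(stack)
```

stack[-1] = stack[0]+stack[2] = 3+4 = 7 → [3, 7, 4, 7]
pop(2) removes 4 → [3, 7, 7]
append stack[-1]+stack[1] = 7+7 = 14 → [3, 7, 7, 14]
append stack[0]+stack[0] = 3+3 = 6 → [3, 7, 7, 14, 6]
append 7 → [3, 7, 7, 14, 6, 7]
append stack[0]+stack[-1] = 3+7 = 10 → [3, 7, 7, 14, 6, 7, 10]

[3, 7, 7, 14, 6, 7, 10]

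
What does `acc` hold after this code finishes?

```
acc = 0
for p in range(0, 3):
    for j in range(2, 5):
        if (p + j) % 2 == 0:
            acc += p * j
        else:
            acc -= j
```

3

p=0,j=2: even sum, acc = 0+0 = 0
p=0,j=3: odd sum, acc = 0-3 = -3
p=0,j=4: even sum, acc = (-3)+0 = -3
p=1,j=2: odd sum, acc = (-3)-2 = -5
p=1,j=3: even sum, acc = (-5)+3 = -2
p=1,j=4: odd sum, acc = (-2)-4 = -6
p=2,j=2: even sum, acc = (-6)+4 = -2
p=2,j=3: odd sum, acc = (-2)-3 = -5
p=2,j=4: even sum, acc = (-5)+8 = 3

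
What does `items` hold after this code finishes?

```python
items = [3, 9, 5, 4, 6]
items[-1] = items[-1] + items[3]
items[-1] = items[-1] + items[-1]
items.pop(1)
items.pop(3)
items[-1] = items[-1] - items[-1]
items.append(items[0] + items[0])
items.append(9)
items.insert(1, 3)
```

items[-1] = items[-1]+items[3] = 6+4 = 10 → [3, 9, 5, 4, 10]
items[-1] = items[-1]+items[-1] = 10+10 = 20 → [3, 9, 5, 4, 20]
pop(1) removes 9 → [3, 5, 4, 20]
pop(3) removes 20 → [3, 5, 4]
items[-1] = items[-1]-items[-1] = 4-4 = 0 → [3, 5, 0]
append items[0]+items[0] = 3+3 = 6 → [3, 5, 0, 6]
append 9 → [3, 5, 0, 6, 9]
insert 3 at 1 → [3, 3, 5, 0, 6, 9]

[3, 3, 5, 0, 6, 9]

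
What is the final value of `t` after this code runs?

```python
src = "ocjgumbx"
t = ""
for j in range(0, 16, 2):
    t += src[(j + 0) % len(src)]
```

j=0: add src[0]='o' → 'o'
j=2: add src[2]='j' → 'oj'
j=4: add src[4]='u' → 'oju'
j=6: add src[6]='b' → 'ojub'
j=8: add src[0]='o' → 'ojubo'
j=10: add src[2]='j' → 'ojuboj'
j=12: add src[4]='u' → 'ojuboju'
j=14: add src[6]='b' → 'ojubojub'

'ojubojub'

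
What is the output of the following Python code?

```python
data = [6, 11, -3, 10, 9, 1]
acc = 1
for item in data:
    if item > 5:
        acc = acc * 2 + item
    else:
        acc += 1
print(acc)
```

142

item=6: >5, acc = 1*2+6 = 8
item=11: >5, acc = 8*2+11 = 27
item=-3: not >5, acc = 27+1 = 28
item=10: >5, acc = 28*2+10 = 66
item=9: >5, acc = 66*2+9 = 141
item=1: not >5, acc = 141+1 = 142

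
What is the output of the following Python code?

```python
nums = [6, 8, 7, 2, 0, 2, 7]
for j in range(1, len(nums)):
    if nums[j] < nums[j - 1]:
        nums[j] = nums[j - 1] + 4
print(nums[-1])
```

28

j=1: 8>=6, unchanged → [6, 8, 7, 2, 0, 2, 7]
j=2: 7<8, nums[2] = 8+4 = 12 → [6, 8, 12, 2, 0, 2, 7]
j=3: 2<12, nums[3] = 12+4 = 16 → [6, 8, 12, 16, 0, 2, 7]
j=4: 0<16, nums[4] = 16+4 = 20 → [6, 8, 12, 16, 20, 2, 7]
j=5: 2<20, nums[5] = 20+4 = 24 → [6, 8, 12, 16, 20, 24, 7]
j=6: 7<24, nums[6] = 24+4 = 28 → [6, 8, 12, 16, 20, 24, 28]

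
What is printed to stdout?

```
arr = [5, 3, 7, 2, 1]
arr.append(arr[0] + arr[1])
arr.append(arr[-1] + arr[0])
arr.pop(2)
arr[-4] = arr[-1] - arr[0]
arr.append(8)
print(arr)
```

append arr[0]+arr[1] = 5+3 = 8 → [5, 3, 7, 2, 1, 8]
append arr[-1]+arr[0] = 8+5 = 13 → [5, 3, 7, 2, 1, 8, 13]
pop(2) removes 7 → [5, 3, 2, 1, 8, 13]
arr[-4] = arr[-1]-arr[0] = 13-5 = 8 → [5, 3, 8, 1, 8, 13]
append 8 → [5, 3, 8, 1, 8, 13, 8]

[5, 3, 8, 1, 8, 13, 8]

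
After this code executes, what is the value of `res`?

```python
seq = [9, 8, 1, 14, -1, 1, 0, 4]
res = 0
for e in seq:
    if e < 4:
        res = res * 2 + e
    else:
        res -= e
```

-382

e=9: not <4, res = 0-9 = -9
e=8: not <4, res = (-9)-8 = -17
e=1: <4, res = (-17)*2+1 = -33
e=14: not <4, res = (-33)-14 = -47
e=-1: <4, res = (-47)*2+(-1) = -95
e=1: <4, res = (-95)*2+1 = -189
e=0: <4, res = (-189)*2+0 = -378
e=4: not <4, res = (-378)-4 = -382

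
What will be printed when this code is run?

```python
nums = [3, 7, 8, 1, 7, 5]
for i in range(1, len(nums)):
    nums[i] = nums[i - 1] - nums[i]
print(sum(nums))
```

i=1: nums[1] = 3-7 = -4 → [3, -4, 8, 1, 7, 5]
i=2: nums[2] = (-4)-8 = -12 → [3, -4, -12, 1, 7, 5]
i=3: nums[3] = (-12)-1 = -13 → [3, -4, -12, -13, 7, 5]
i=4: nums[4] = (-13)-7 = -20 → [3, -4, -12, -13, -20, 5]
i=5: nums[5] = (-20)-5 = -25 → [3, -4, -12, -13, -20, -25]
sum = -71

-71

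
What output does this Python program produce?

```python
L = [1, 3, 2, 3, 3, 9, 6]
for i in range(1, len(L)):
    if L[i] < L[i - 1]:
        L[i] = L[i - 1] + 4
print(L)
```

i=1: 3>=1, unchanged → [1, 3, 2, 3, 3, 9, 6]
i=2: 2<3, L[2] = 3+4 = 7 → [1, 3, 7, 3, 3, 9, 6]
i=3: 3<7, L[3] = 7+4 = 11 → [1, 3, 7, 11, 3, 9, 6]
i=4: 3<11, L[4] = 11+4 = 15 → [1, 3, 7, 11, 15, 9, 6]
i=5: 9<15, L[5] = 15+4 = 19 → [1, 3, 7, 11, 15, 19, 6]
i=6: 6<19, L[6] = 19+4 = 23 → [1, 3, 7, 11, 15, 19, 23]

[1, 3, 7, 11, 15, 19, 23]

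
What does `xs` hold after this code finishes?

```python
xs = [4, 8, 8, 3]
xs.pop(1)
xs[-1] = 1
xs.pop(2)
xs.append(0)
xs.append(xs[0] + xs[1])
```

pop(1) removes 8 → [4, 8, 3]
xs[-1] = 1 → [4, 8, 1]
pop(2) removes 1 → [4, 8]
append 0 → [4, 8, 0]
append xs[0]+xs[1] = 4+8 = 12 → [4, 8, 0, 12]

[4, 8, 0, 12]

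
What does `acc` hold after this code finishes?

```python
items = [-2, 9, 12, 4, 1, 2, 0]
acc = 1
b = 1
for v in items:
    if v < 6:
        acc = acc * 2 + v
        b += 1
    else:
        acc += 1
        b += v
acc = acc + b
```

v=-2: <6, acc = 1*2+(-2) = 0; b=2
v=9: not <6, acc = 0+1 = 1; b=11
v=12: not <6, acc = 1+1 = 2; b=23
v=4: <6, acc = 2*2+4 = 8; b=24
v=1: <6, acc = 8*2+1 = 17; b=25
v=2: <6, acc = 17*2+2 = 36; b=26
v=0: <6, acc = 36*2+0 = 72; b=27
acc+b = 72+27 = 99

99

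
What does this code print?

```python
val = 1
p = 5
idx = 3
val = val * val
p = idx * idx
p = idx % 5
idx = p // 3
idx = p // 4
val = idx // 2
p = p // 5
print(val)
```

val = 1*1 = 1
p = 3*3 = 9
p = 3%5 = 3
idx = 3//3 = 1
idx = 3//4 = 0
val = 0//2 = 0
p = 3//5 = 0

0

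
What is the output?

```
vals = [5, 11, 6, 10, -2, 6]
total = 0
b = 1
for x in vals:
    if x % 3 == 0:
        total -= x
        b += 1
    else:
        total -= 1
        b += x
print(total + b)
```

11

x=5: not %3==0, total = 0-1 = -1; b=6
x=11: not %3==0, total = (-1)-1 = -2; b=17
x=6: %3==0, total = (-2)-6 = -8; b=18
x=10: not %3==0, total = (-8)-1 = -9; b=28
x=-2: not %3==0, total = (-9)-1 = -10; b=26
x=6: %3==0, total = (-10)-6 = -16; b=27
total+b = (-16)+27 = 11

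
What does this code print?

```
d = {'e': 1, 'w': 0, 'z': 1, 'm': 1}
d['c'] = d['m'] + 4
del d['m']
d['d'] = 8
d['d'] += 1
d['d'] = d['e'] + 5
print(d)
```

{'e': 1, 'w': 0, 'z': 1, 'c': 5, 'd': 6}

d['c'] = d['m']+4 = 5 → {'e': 1, 'w': 0, 'z': 1, 'm': 1, 'c': 5}
del 'm' → {'e': 1, 'w': 0, 'z': 1, 'c': 5}
d['d'] = 8 → {'e': 1, 'w': 0, 'z': 1, 'c': 5, 'd': 8}
d['d'] = 8+1 = 9 → {'e': 1, 'w': 0, 'z': 1, 'c': 5, 'd': 9}
d['d'] = d['e']+5 = 6 → {'e': 1, 'w': 0, 'z': 1, 'c': 5, 'd': 6}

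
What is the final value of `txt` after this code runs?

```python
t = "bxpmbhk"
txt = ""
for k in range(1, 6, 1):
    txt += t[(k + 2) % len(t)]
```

k=1: add t[3]='m' → 'm'
k=2: add t[4]='b' → 'mb'
k=3: add t[5]='h' → 'mbh'
k=4: add t[6]='k' → 'mbhk'
k=5: add t[0]='b' → 'mbhkb'

'mbhkb'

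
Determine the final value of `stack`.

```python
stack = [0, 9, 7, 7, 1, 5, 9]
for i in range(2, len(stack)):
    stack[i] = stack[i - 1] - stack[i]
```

[0, 9, 2, -5, -6, -11, -20]

i=2: stack[2] = 9-7 = 2 → [0, 9, 2, 7, 1, 5, 9]
i=3: stack[3] = 2-7 = -5 → [0, 9, 2, -5, 1, 5, 9]
i=4: stack[4] = (-5)-1 = -6 → [0, 9, 2, -5, -6, 5, 9]
i=5: stack[5] = (-6)-5 = -11 → [0, 9, 2, -5, -6, -11, 9]
i=6: stack[6] = (-11)-9 = -20 → [0, 9, 2, -5, -6, -11, -20]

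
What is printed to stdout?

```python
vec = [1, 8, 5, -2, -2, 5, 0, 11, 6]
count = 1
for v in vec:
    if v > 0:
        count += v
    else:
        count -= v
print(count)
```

41

v=1: >0, count = 1+1 = 2
v=8: >0, count = 2+8 = 10
v=5: >0, count = 10+5 = 15
v=-2: not >0, count = 15-(-2) = 17
v=-2: not >0, count = 17-(-2) = 19
v=5: >0, count = 19+5 = 24
v=0: not >0, count = 24-0 = 24
v=11: >0, count = 24+11 = 35
v=6: >0, count = 35+6 = 41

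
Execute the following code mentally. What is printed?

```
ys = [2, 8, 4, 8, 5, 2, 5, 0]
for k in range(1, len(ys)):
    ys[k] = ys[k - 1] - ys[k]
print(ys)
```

[2, -6, -10, -18, -23, -25, -30, -30]

k=1: ys[1] = 2-8 = -6 → [2, -6, 4, 8, 5, 2, 5, 0]
k=2: ys[2] = (-6)-4 = -10 → [2, -6, -10, 8, 5, 2, 5, 0]
k=3: ys[3] = (-10)-8 = -18 → [2, -6, -10, -18, 5, 2, 5, 0]
k=4: ys[4] = (-18)-5 = -23 → [2, -6, -10, -18, -23, 2, 5, 0]
k=5: ys[5] = (-23)-2 = -25 → [2, -6, -10, -18, -23, -25, 5, 0]
k=6: ys[6] = (-25)-5 = -30 → [2, -6, -10, -18, -23, -25, -30, 0]
k=7: ys[7] = (-30)-0 = -30 → [2, -6, -10, -18, -23, -25, -30, -30]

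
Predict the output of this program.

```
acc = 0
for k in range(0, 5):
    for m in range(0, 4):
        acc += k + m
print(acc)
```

k=0,m=0: acc = 0+0 = 0
k=0,m=1: acc = 0+1 = 1
k=0,m=2: acc = 1+2 = 3
k=0,m=3: acc = 3+3 = 6
k=1,m=0: acc = 6+1 = 7
k=1,m=1: acc = 7+2 = 9
k=1,m=2: acc = 9+3 = 12
k=1,m=3: acc = 12+4 = 16
k=2,m=0: acc = 16+2 = 18
k=2,m=1: acc = 18+3 = 21
k=2,m=2: acc = 21+4 = 25
k=2,m=3: acc = 25+5 = 30
k=3,m=0: acc = 30+3 = 33
k=3,m=1: acc = 33+4 = 37
k=3,m=2: acc = 37+5 = 42
k=3,m=3: acc = 42+6 = 48
k=4,m=0: acc = 48+4 = 52
k=4,m=1: acc = 52+5 = 57
k=4,m=2: acc = 57+6 = 63
k=4,m=3: acc = 63+7 = 70

70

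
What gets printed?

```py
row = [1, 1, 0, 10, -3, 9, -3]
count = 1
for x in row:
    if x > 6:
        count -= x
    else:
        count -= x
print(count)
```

-14

x=1: not >6, count = 1-1 = 0
x=1: not >6, count = 0-1 = -1
x=0: not >6, count = (-1)-0 = -1
x=10: >6, count = (-1)-10 = -11
x=-3: not >6, count = (-11)-(-3) = -8
x=9: >6, count = (-8)-9 = -17
x=-3: not >6, count = (-17)-(-3) = -14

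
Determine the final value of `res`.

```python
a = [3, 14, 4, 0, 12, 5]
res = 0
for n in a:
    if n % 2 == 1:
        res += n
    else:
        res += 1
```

12

n=3: odd, res = 0+3 = 3
n=14: not odd, res = 3+1 = 4
n=4: not odd, res = 4+1 = 5
n=0: not odd, res = 5+1 = 6
n=12: not odd, res = 6+1 = 7
n=5: odd, res = 7+5 = 12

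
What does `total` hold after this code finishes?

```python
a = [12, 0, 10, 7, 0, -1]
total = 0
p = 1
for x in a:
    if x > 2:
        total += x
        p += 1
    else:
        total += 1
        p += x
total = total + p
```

x=12: >2, total = 0+12 = 12; p=2
x=0: not >2, total = 12+1 = 13; p=2
x=10: >2, total = 13+10 = 23; p=3
x=7: >2, total = 23+7 = 30; p=4
x=0: not >2, total = 30+1 = 31; p=4
x=-1: not >2, total = 31+1 = 32; p=3
total+p = 32+3 = 35

35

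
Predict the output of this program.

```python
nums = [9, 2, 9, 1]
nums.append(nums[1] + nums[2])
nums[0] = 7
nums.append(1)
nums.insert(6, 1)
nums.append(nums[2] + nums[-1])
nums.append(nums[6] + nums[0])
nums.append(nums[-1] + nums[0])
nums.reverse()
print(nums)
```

append nums[1]+nums[2] = 2+9 = 11 → [9, 2, 9, 1, 11]
nums[0] = 7 → [7, 2, 9, 1, 11]
append 1 → [7, 2, 9, 1, 11, 1]
insert 1 at 6 → [7, 2, 9, 1, 11, 1, 1]
append nums[2]+nums[-1] = 9+1 = 10 → [7, 2, 9, 1, 11, 1, 1, 10]
append nums[6]+nums[0] = 1+7 = 8 → [7, 2, 9, 1, 11, 1, 1, 10, 8]
append nums[-1]+nums[0] = 8+7 = 15 → [7, 2, 9, 1, 11, 1, 1, 10, 8, 15]
reverse → [15, 8, 10, 1, 1, 11, 1, 9, 2, 7]

[15, 8, 10, 1, 1, 11, 1, 9, 2, 7]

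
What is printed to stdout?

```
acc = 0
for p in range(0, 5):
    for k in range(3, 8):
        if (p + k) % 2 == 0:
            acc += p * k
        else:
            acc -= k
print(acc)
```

p=0,k=3: odd sum, acc = 0-3 = -3
p=0,k=4: even sum, acc = (-3)+0 = -3
p=0,k=5: odd sum, acc = (-3)-5 = -8
p=0,k=6: even sum, acc = (-8)+0 = -8
p=0,k=7: odd sum, acc = (-8)-7 = -15
p=1,k=3: even sum, acc = (-15)+3 = -12
p=1,k=4: odd sum, acc = (-12)-4 = -16
p=1,k=5: even sum, acc = (-16)+5 = -11
p=1,k=6: odd sum, acc = (-11)-6 = -17
p=1,k=7: even sum, acc = (-17)+7 = -10
p=2,k=3: odd sum, acc = (-10)-3 = -13
p=2,k=4: even sum, acc = (-13)+8 = -5
p=2,k=5: odd sum, acc = (-5)-5 = -10
p=2,k=6: even sum, acc = (-10)+12 = 2
p=2,k=7: odd sum, acc = 2-7 = -5
p=3,k=3: even sum, acc = (-5)+9 = 4
p=3,k=4: odd sum, acc = 4-4 = 0
p=3,k=5: even sum, acc = 0+15 = 15
p=3,k=6: odd sum, acc = 15-6 = 9
p=3,k=7: even sum, acc = 9+21 = 30
p=4,k=3: odd sum, acc = 30-3 = 27
p=4,k=4: even sum, acc = 27+16 = 43
p=4,k=5: odd sum, acc = 43-5 = 38
p=4,k=6: even sum, acc = 38+24 = 62
p=4,k=7: odd sum, acc = 62-7 = 55

55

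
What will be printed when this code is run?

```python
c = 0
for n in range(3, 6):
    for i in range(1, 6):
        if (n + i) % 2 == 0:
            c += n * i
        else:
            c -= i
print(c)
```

75

n=3,i=1: even sum, c = 0+3 = 3
n=3,i=2: odd sum, c = 3-2 = 1
n=3,i=3: even sum, c = 1+9 = 10
n=3,i=4: odd sum, c = 10-4 = 6
n=3,i=5: even sum, c = 6+15 = 21
n=4,i=1: odd sum, c = 21-1 = 20
n=4,i=2: even sum, c = 20+8 = 28
n=4,i=3: odd sum, c = 28-3 = 25
n=4,i=4: even sum, c = 25+16 = 41
n=4,i=5: odd sum, c = 41-5 = 36
n=5,i=1: even sum, c = 36+5 = 41
n=5,i=2: odd sum, c = 41-2 = 39
n=5,i=3: even sum, c = 39+15 = 54
n=5,i=4: odd sum, c = 54-4 = 50
n=5,i=5: even sum, c = 50+25 = 75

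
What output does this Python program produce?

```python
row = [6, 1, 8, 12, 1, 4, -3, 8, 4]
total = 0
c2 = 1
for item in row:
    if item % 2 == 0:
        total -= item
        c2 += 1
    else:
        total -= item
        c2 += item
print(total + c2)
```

item=6: even, total = 0-6 = -6; c2=2
item=1: not even, total = (-6)-1 = -7; c2=3
item=8: even, total = (-7)-8 = -15; c2=4
item=12: even, total = (-15)-12 = -27; c2=5
item=1: not even, total = (-27)-1 = -28; c2=6
item=4: even, total = (-28)-4 = -32; c2=7
item=-3: not even, total = (-32)-(-3) = -29; c2=4
item=8: even, total = (-29)-8 = -37; c2=5
item=4: even, total = (-37)-4 = -41; c2=6
total+c2 = (-41)+6 = -35

-35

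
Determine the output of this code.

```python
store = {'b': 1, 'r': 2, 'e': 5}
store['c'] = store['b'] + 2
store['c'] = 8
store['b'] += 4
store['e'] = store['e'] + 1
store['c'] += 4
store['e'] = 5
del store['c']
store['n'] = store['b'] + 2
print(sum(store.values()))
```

19

store['c'] = store['b']+2 = 3 → {'b': 1, 'r': 2, 'e': 5, 'c': 3}
store['c'] = 8 → {'b': 1, 'r': 2, 'e': 5, 'c': 8}
store['b'] = 1+4 = 5 → {'b': 5, 'r': 2, 'e': 5, 'c': 8}
store['e'] = store['e']+1 = 6 → {'b': 5, 'r': 2, 'e': 6, 'c': 8}
store['c'] = 8+4 = 12 → {'b': 5, 'r': 2, 'e': 6, 'c': 12}
store['e'] = 5 → {'b': 5, 'r': 2, 'e': 5, 'c': 12}
del 'c' → {'b': 5, 'r': 2, 'e': 5}
store['n'] = store['b']+2 = 7 → {'b': 5, 'r': 2, 'e': 5, 'n': 7}
sum of values = 19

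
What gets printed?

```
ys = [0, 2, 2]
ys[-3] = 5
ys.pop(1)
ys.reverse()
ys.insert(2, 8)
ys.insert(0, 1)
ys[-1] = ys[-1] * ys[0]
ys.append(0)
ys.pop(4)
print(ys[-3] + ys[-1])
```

10

ys[-3] = 5 → [5, 2, 2]
pop(1) removes 2 → [5, 2]
reverse → [2, 5]
insert 8 at 2 → [2, 5, 8]
insert 1 at 0 → [1, 2, 5, 8]
ys[-1] = ys[-1]*ys[0] = 8*1 = 8 → [1, 2, 5, 8]
append 0 → [1, 2, 5, 8, 0]
pop(4) removes 0 → [1, 2, 5, 8]
ys[-3]+ys[-1] = 2+8 = 10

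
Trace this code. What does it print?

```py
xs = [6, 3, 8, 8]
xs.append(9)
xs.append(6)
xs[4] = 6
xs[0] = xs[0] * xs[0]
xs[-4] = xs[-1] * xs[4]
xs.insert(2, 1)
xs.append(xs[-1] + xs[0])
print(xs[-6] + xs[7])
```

append 9 → [6, 3, 8, 8, 9]
append 6 → [6, 3, 8, 8, 9, 6]
xs[4] = 6 → [6, 3, 8, 8, 6, 6]
xs[0] = xs[0]*xs[0] = 6*6 = 36 → [36, 3, 8, 8, 6, 6]
xs[-4] = xs[-1]*xs[4] = 6*6 = 36 → [36, 3, 36, 8, 6, 6]
insert 1 at 2 → [36, 3, 1, 36, 8, 6, 6]
append xs[-1]+xs[0] = 6+36 = 42 → [36, 3, 1, 36, 8, 6, 6, 42]
xs[-6]+xs[7] = 1+42 = 43

43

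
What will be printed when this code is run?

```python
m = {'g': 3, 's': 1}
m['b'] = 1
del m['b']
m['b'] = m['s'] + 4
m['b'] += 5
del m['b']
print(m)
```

{'g': 3, 's': 1}

m['b'] = 1 → {'g': 3, 's': 1, 'b': 1}
del 'b' → {'g': 3, 's': 1}
m['b'] = m['s']+4 = 5 → {'g': 3, 's': 1, 'b': 5}
m['b'] = 5+5 = 10 → {'g': 3, 's': 1, 'b': 10}
del 'b' → {'g': 3, 's': 1}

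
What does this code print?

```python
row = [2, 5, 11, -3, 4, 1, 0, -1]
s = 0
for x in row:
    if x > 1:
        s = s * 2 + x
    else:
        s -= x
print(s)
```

68

x=2: >1, s = 0*2+2 = 2
x=5: >1, s = 2*2+5 = 9
x=11: >1, s = 9*2+11 = 29
x=-3: not >1, s = 29-(-3) = 32
x=4: >1, s = 32*2+4 = 68
x=1: not >1, s = 68-1 = 67
x=0: not >1, s = 67-0 = 67
x=-1: not >1, s = 67-(-1) = 68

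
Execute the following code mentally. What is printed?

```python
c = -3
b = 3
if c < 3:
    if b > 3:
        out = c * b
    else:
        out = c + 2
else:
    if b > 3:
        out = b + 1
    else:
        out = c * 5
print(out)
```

-1

c=-3, b=3
c < 3 is True; b > 3 is False
→ out = c + 2 = -1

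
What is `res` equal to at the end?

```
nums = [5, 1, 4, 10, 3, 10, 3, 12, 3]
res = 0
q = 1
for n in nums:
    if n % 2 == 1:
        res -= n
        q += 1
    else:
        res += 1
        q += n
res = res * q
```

n=5: odd, res = 0-5 = -5; q=2
n=1: odd, res = (-5)-1 = -6; q=3
n=4: not odd, res = (-6)+1 = -5; q=7
n=10: not odd, res = (-5)+1 = -4; q=17
n=3: odd, res = (-4)-3 = -7; q=18
n=10: not odd, res = (-7)+1 = -6; q=28
n=3: odd, res = (-6)-3 = -9; q=29
n=12: not odd, res = (-9)+1 = -8; q=41
n=3: odd, res = (-8)-3 = -11; q=42
res*q = (-11)*42 = -462

-462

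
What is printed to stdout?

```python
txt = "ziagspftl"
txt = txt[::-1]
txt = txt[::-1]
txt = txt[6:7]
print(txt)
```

reverse → 'ltfpsgaiz'
reverse → 'ziagspftl'
slice [6:7] → 'f'

f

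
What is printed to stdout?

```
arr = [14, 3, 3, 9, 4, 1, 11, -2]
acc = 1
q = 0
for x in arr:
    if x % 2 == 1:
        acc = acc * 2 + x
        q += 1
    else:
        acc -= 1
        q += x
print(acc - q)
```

95

x=14: not odd, acc = 1-1 = 0; q=14
x=3: odd, acc = 0*2+3 = 3; q=15
x=3: odd, acc = 3*2+3 = 9; q=16
x=9: odd, acc = 9*2+9 = 27; q=17
x=4: not odd, acc = 27-1 = 26; q=21
x=1: odd, acc = 26*2+1 = 53; q=22
x=11: odd, acc = 53*2+11 = 117; q=23
x=-2: not odd, acc = 117-1 = 116; q=21
acc-q = 116-21 = 95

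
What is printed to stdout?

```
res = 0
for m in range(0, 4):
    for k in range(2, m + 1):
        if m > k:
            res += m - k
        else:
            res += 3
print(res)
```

7

m=2,k=2: not 2>2, res = 0+3 = 3
m=3,k=2: 3>2, res = 3+1 = 4
m=3,k=3: not 3>3, res = 4+3 = 7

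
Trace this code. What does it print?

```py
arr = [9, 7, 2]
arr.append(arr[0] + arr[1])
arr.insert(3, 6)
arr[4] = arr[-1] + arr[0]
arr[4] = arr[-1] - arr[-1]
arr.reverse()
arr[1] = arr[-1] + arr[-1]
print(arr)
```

[0, 18, 2, 7, 9]

append arr[0]+arr[1] = 9+7 = 16 → [9, 7, 2, 16]
insert 6 at 3 → [9, 7, 2, 6, 16]
arr[4] = arr[-1]+arr[0] = 16+9 = 25 → [9, 7, 2, 6, 25]
arr[4] = arr[-1]-arr[-1] = 25-25 = 0 → [9, 7, 2, 6, 0]
reverse → [0, 6, 2, 7, 9]
arr[1] = arr[-1]+arr[-1] = 9+9 = 18 → [0, 18, 2, 7, 9]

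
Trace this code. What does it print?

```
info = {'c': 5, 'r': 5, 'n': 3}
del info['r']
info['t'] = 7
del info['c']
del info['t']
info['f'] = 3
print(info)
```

{'n': 3, 'f': 3}

del 'r' → {'c': 5, 'n': 3}
info['t'] = 7 → {'c': 5, 'n': 3, 't': 7}
del 'c' → {'n': 3, 't': 7}
del 't' → {'n': 3}
info['f'] = 3 → {'n': 3, 'f': 3}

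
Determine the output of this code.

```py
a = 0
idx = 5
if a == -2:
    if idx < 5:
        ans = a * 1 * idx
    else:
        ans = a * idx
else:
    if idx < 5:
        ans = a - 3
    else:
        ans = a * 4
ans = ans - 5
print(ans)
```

a=0, idx=5
a == -2 is False; idx < 5 is False
→ ans = a * 4 = 0
ans = 0-5 = -5

-5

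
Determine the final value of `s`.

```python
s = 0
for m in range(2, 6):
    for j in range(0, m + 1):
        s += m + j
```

102

m=2,j=0: s = 0+2 = 2
m=2,j=1: s = 2+3 = 5
m=2,j=2: s = 5+4 = 9
m=3,j=0: s = 9+3 = 12
m=3,j=1: s = 12+4 = 16
m=3,j=2: s = 16+5 = 21
m=3,j=3: s = 21+6 = 27
m=4,j=0: s = 27+4 = 31
m=4,j=1: s = 31+5 = 36
m=4,j=2: s = 36+6 = 42
m=4,j=3: s = 42+7 = 49
m=4,j=4: s = 49+8 = 57
m=5,j=0: s = 57+5 = 62
m=5,j=1: s = 62+6 = 68
m=5,j=2: s = 68+7 = 75
m=5,j=3: s = 75+8 = 83
m=5,j=4: s = 83+9 = 92
m=5,j=5: s = 92+10 = 102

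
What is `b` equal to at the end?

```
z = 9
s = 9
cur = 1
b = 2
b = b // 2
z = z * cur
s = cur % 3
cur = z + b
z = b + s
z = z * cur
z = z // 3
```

b = 2//2 = 1
z = 9*1 = 9
s = 1%3 = 1
cur = 9+1 = 10
z = 1+1 = 2
z = 2*10 = 20
z = 20//3 = 6

1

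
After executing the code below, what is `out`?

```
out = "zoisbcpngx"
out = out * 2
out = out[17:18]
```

'n'

repeat ×2 → 'zoisbcpngxzoisbcpngx'
slice [17:18] → 'n'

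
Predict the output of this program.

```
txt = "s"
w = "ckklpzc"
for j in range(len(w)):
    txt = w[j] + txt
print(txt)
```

czplkkcs

j=0: prepend 'c' → 'cs'
j=1: prepend 'k' → 'kcs'
j=2: prepend 'k' → 'kkcs'
j=3: prepend 'l' → 'lkkcs'
j=4: prepend 'p' → 'plkkcs'
j=5: prepend 'z' → 'zplkkcs'
j=6: prepend 'c' → 'czplkkcs'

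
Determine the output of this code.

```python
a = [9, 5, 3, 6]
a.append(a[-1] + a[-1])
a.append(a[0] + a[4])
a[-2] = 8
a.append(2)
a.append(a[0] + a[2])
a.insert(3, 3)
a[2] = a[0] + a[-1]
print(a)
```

append a[-1]+a[-1] = 6+6 = 12 → [9, 5, 3, 6, 12]
append a[0]+a[4] = 9+12 = 21 → [9, 5, 3, 6, 12, 21]
a[-2] = 8 → [9, 5, 3, 6, 8, 21]
append 2 → [9, 5, 3, 6, 8, 21, 2]
append a[0]+a[2] = 9+3 = 12 → [9, 5, 3, 6, 8, 21, 2, 12]
insert 3 at 3 → [9, 5, 3, 3, 6, 8, 21, 2, 12]
a[2] = a[0]+a[-1] = 9+12 = 21 → [9, 5, 21, 3, 6, 8, 21, 2, 12]

[9, 5, 21, 3, 6, 8, 21, 2, 12]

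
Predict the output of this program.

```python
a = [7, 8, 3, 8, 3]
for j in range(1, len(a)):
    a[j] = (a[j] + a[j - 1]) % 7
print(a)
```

[7, 1, 4, 5, 1]

j=1: a[1] = (8+7)%7 = 1 → [7, 1, 3, 8, 3]
j=2: a[2] = (3+1)%7 = 4 → [7, 1, 4, 8, 3]
j=3: a[3] = (8+4)%7 = 5 → [7, 1, 4, 5, 3]
j=4: a[4] = (3+5)%7 = 1 → [7, 1, 4, 5, 1]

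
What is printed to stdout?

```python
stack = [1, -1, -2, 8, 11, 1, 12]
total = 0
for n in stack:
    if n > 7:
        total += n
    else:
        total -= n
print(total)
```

32

n=1: not >7, total = 0-1 = -1
n=-1: not >7, total = (-1)-(-1) = 0
n=-2: not >7, total = 0-(-2) = 2
n=8: >7, total = 2+8 = 10
n=11: >7, total = 10+11 = 21
n=1: not >7, total = 21-1 = 20
n=12: >7, total = 20+12 = 32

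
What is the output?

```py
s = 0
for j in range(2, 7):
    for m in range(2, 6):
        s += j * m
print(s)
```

j=2,m=2: s = 0+4 = 4
j=2,m=3: s = 4+6 = 10
j=2,m=4: s = 10+8 = 18
j=2,m=5: s = 18+10 = 28
j=3,m=2: s = 28+6 = 34
j=3,m=3: s = 34+9 = 43
j=3,m=4: s = 43+12 = 55
j=3,m=5: s = 55+15 = 70
j=4,m=2: s = 70+8 = 78
j=4,m=3: s = 78+12 = 90
j=4,m=4: s = 90+16 = 106
j=4,m=5: s = 106+20 = 126
j=5,m=2: s = 126+10 = 136
j=5,m=3: s = 136+15 = 151
j=5,m=4: s = 151+20 = 171
j=5,m=5: s = 171+25 = 196
j=6,m=2: s = 196+12 = 208
j=6,m=3: s = 208+18 = 226
j=6,m=4: s = 226+24 = 250
j=6,m=5: s = 250+30 = 280

280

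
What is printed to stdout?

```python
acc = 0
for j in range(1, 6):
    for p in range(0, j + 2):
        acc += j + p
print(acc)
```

j=1,p=0: acc = 0+1 = 1
j=1,p=1: acc = 1+2 = 3
j=1,p=2: acc = 3+3 = 6
j=2,p=0: acc = 6+2 = 8
j=2,p=1: acc = 8+3 = 11
j=2,p=2: acc = 11+4 = 15
j=2,p=3: acc = 15+5 = 20
j=3,p=0: acc = 20+3 = 23
j=3,p=1: acc = 23+4 = 27
j=3,p=2: acc = 27+5 = 32
j=3,p=3: acc = 32+6 = 38
j=3,p=4: acc = 38+7 = 45
j=4,p=0: acc = 45+4 = 49
j=4,p=1: acc = 49+5 = 54
j=4,p=2: acc = 54+6 = 60
j=4,p=3: acc = 60+7 = 67
j=4,p=4: acc = 67+8 = 75
j=4,p=5: acc = 75+9 = 84
j=5,p=0: acc = 84+5 = 89
j=5,p=1: acc = 89+6 = 95
j=5,p=2: acc = 95+7 = 102
j=5,p=3: acc = 102+8 = 110
j=5,p=4: acc = 110+9 = 119
j=5,p=5: acc = 119+10 = 129
j=5,p=6: acc = 129+11 = 140

140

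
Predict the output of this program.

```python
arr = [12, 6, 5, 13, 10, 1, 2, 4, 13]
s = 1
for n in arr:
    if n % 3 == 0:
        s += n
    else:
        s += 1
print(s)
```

26

n=12: %3==0, s = 1+12 = 13
n=6: %3==0, s = 13+6 = 19
n=5: not %3==0, s = 19+1 = 20
n=13: not %3==0, s = 20+1 = 21
n=10: not %3==0, s = 21+1 = 22
n=1: not %3==0, s = 22+1 = 23
n=2: not %3==0, s = 23+1 = 24
n=4: not %3==0, s = 24+1 = 25
n=13: not %3==0, s = 25+1 = 26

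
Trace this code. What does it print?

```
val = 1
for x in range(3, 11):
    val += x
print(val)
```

53

x=3: val = 1+3 = 4
x=4: val = 4+4 = 8
x=5: val = 8+5 = 13
x=6: val = 13+6 = 19
x=7: val = 19+7 = 26
x=8: val = 26+8 = 34
x=9: val = 34+9 = 43
x=10: val = 43+10 = 53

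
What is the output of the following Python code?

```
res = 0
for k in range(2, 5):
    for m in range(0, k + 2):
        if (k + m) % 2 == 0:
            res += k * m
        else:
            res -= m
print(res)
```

21

k=2,m=0: even sum, res = 0+0 = 0
k=2,m=1: odd sum, res = 0-1 = -1
k=2,m=2: even sum, res = (-1)+4 = 3
k=2,m=3: odd sum, res = 3-3 = 0
k=3,m=0: odd sum, res = 0-0 = 0
k=3,m=1: even sum, res = 0+3 = 3
k=3,m=2: odd sum, res = 3-2 = 1
k=3,m=3: even sum, res = 1+9 = 10
k=3,m=4: odd sum, res = 10-4 = 6
k=4,m=0: even sum, res = 6+0 = 6
k=4,m=1: odd sum, res = 6-1 = 5
k=4,m=2: even sum, res = 5+8 = 13
k=4,m=3: odd sum, res = 13-3 = 10
k=4,m=4: even sum, res = 10+16 = 26
k=4,m=5: odd sum, res = 26-5 = 21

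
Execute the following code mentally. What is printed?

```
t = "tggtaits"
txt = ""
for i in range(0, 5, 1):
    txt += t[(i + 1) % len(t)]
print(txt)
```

i=0: add t[1]='g' → 'g'
i=1: add t[2]='g' → 'gg'
i=2: add t[3]='t' → 'ggt'
i=3: add t[4]='a' → 'ggta'
i=4: add t[5]='i' → 'ggtai'

ggtai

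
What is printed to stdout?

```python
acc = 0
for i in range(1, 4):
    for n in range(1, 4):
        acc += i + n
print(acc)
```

36

i=1,n=1: acc = 0+2 = 2
i=1,n=2: acc = 2+3 = 5
i=1,n=3: acc = 5+4 = 9
i=2,n=1: acc = 9+3 = 12
i=2,n=2: acc = 12+4 = 16
i=2,n=3: acc = 16+5 = 21
i=3,n=1: acc = 21+4 = 25
i=3,n=2: acc = 25+5 = 30
i=3,n=3: acc = 30+6 = 36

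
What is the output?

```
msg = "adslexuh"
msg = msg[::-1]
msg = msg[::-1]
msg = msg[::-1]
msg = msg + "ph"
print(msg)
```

reverse → 'huxelsda'
reverse → 'adslexuh'
reverse → 'huxelsda'
+ 'ph' → 'huxelsdaph'

huxelsdaph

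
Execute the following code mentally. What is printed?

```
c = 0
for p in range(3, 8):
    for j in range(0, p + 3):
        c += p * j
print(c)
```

p=3,j=0: c = 0+0 = 0
p=3,j=1: c = 0+3 = 3
p=3,j=2: c = 3+6 = 9
p=3,j=3: c = 9+9 = 18
p=3,j=4: c = 18+12 = 30
p=3,j=5: c = 30+15 = 45
p=4,j=0: c = 45+0 = 45
p=4,j=1: c = 45+4 = 49
p=4,j=2: c = 49+8 = 57
p=4,j=3: c = 57+12 = 69
p=4,j=4: c = 69+16 = 85
p=4,j=5: c = 85+20 = 105
p=4,j=6: c = 105+24 = 129
p=5,j=0: c = 129+0 = 129
p=5,j=1: c = 129+5 = 134
p=5,j=2: c = 134+10 = 144
p=5,j=3: c = 144+15 = 159
p=5,j=4: c = 159+20 = 179
p=5,j=5: c = 179+25 = 204
p=5,j=6: c = 204+30 = 234
p=5,j=7: c = 234+35 = 269
p=6,j=0: c = 269+0 = 269
p=6,j=1: c = 269+6 = 275
p=6,j=2: c = 275+12 = 287
p=6,j=3: c = 287+18 = 305
p=6,j=4: c = 305+24 = 329
p=6,j=5: c = 329+30 = 359
p=6,j=6: c = 359+36 = 395
p=6,j=7: c = 395+42 = 437
p=6,j=8: c = 437+48 = 485
p=7,j=0: c = 485+0 = 485
p=7,j=1: c = 485+7 = 492
p=7,j=2: c = 492+14 = 506
p=7,j=3: c = 506+21 = 527
p=7,j=4: c = 527+28 = 555
p=7,j=5: c = 555+35 = 590
p=7,j=6: c = 590+42 = 632
p=7,j=7: c = 632+49 = 681
p=7,j=8: c = 681+56 = 737
p=7,j=9: c = 737+63 = 800

800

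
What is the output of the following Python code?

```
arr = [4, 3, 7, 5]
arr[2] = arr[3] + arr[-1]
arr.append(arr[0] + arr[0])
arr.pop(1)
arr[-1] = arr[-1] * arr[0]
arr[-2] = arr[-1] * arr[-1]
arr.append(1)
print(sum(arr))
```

arr[2] = arr[3]+arr[-1] = 5+5 = 10 → [4, 3, 10, 5]
append arr[0]+arr[0] = 4+4 = 8 → [4, 3, 10, 5, 8]
pop(1) removes 3 → [4, 10, 5, 8]
arr[-1] = arr[-1]*arr[0] = 8*4 = 32 → [4, 10, 5, 32]
arr[-2] = arr[-1]*arr[-1] = 32*32 = 1024 → [4, 10, 1024, 32]
append 1 → [4, 10, 1024, 32, 1]
sum = 1071

1071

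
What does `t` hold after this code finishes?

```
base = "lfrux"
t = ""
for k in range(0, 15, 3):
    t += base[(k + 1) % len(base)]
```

'fxrlu'

k=0: add base[1]='f' → 'f'
k=3: add base[4]='x' → 'fx'
k=6: add base[2]='r' → 'fxr'
k=9: add base[0]='l' → 'fxrl'
k=12: add base[3]='u' → 'fxrlu'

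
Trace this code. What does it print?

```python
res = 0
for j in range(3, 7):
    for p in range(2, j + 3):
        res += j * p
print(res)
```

j=3,p=2: res = 0+6 = 6
j=3,p=3: res = 6+9 = 15
j=3,p=4: res = 15+12 = 27
j=3,p=5: res = 27+15 = 42
j=4,p=2: res = 42+8 = 50
j=4,p=3: res = 50+12 = 62
j=4,p=4: res = 62+16 = 78
j=4,p=5: res = 78+20 = 98
j=4,p=6: res = 98+24 = 122
j=5,p=2: res = 122+10 = 132
j=5,p=3: res = 132+15 = 147
j=5,p=4: res = 147+20 = 167
j=5,p=5: res = 167+25 = 192
j=5,p=6: res = 192+30 = 222
j=5,p=7: res = 222+35 = 257
j=6,p=2: res = 257+12 = 269
j=6,p=3: res = 269+18 = 287
j=6,p=4: res = 287+24 = 311
j=6,p=5: res = 311+30 = 341
j=6,p=6: res = 341+36 = 377
j=6,p=7: res = 377+42 = 419
j=6,p=8: res = 419+48 = 467

467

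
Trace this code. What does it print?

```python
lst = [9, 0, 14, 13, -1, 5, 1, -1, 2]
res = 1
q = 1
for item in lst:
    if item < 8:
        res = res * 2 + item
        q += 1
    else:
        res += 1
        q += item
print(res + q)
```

item=9: not <8, res = 1+1 = 2; q=10
item=0: <8, res = 2*2+0 = 4; q=11
item=14: not <8, res = 4+1 = 5; q=25
item=13: not <8, res = 5+1 = 6; q=38
item=-1: <8, res = 6*2+(-1) = 11; q=39
item=5: <8, res = 11*2+5 = 27; q=40
item=1: <8, res = 27*2+1 = 55; q=41
item=-1: <8, res = 55*2+(-1) = 109; q=42
item=2: <8, res = 109*2+2 = 220; q=43
res+q = 220+43 = 263

263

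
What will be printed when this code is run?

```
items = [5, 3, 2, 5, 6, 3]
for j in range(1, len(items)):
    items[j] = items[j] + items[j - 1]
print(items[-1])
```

24

j=1: items[1] = 3+5 = 8 → [5, 8, 2, 5, 6, 3]
j=2: items[2] = 2+8 = 10 → [5, 8, 10, 5, 6, 3]
j=3: items[3] = 5+10 = 15 → [5, 8, 10, 15, 6, 3]
j=4: items[4] = 6+15 = 21 → [5, 8, 10, 15, 21, 3]
j=5: items[5] = 3+21 = 24 → [5, 8, 10, 15, 21, 24]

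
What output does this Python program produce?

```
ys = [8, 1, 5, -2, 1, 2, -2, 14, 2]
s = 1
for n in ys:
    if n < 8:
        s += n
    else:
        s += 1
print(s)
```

n=8: not <8, s = 1+1 = 2
n=1: <8, s = 2+1 = 3
n=5: <8, s = 3+5 = 8
n=-2: <8, s = 8+(-2) = 6
n=1: <8, s = 6+1 = 7
n=2: <8, s = 7+2 = 9
n=-2: <8, s = 9+(-2) = 7
n=14: not <8, s = 7+1 = 8
n=2: <8, s = 8+2 = 10

10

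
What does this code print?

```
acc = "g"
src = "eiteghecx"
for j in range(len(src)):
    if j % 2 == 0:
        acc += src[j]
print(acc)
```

getgex

j=0: add 'e' → 'ge'
j=1: skip
j=2: add 't' → 'get'
j=3: skip
j=4: add 'g' → 'getg'
j=5: skip
j=6: add 'e' → 'getge'
j=7: skip
j=8: add 'x' → 'getgex'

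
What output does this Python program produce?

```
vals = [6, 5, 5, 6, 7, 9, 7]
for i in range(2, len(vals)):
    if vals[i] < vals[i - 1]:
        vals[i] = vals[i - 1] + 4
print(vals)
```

[6, 5, 5, 6, 7, 9, 13]

i=2: 5>=5, unchanged → [6, 5, 5, 6, 7, 9, 7]
i=3: 6>=5, unchanged → [6, 5, 5, 6, 7, 9, 7]
i=4: 7>=6, unchanged → [6, 5, 5, 6, 7, 9, 7]
i=5: 9>=7, unchanged → [6, 5, 5, 6, 7, 9, 7]
i=6: 7<9, vals[6] = 9+4 = 13 → [6, 5, 5, 6, 7, 9, 13]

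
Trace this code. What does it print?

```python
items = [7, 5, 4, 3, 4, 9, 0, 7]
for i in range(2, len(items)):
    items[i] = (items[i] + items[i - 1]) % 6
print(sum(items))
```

23

i=2: items[2] = (4+5)%6 = 3 → [7, 5, 3, 3, 4, 9, 0, 7]
i=3: items[3] = (3+3)%6 = 0 → [7, 5, 3, 0, 4, 9, 0, 7]
i=4: items[4] = (4+0)%6 = 4 → [7, 5, 3, 0, 4, 9, 0, 7]
i=5: items[5] = (9+4)%6 = 1 → [7, 5, 3, 0, 4, 1, 0, 7]
i=6: items[6] = (0+1)%6 = 1 → [7, 5, 3, 0, 4, 1, 1, 7]
i=7: items[7] = (7+1)%6 = 2 → [7, 5, 3, 0, 4, 1, 1, 2]
sum = 23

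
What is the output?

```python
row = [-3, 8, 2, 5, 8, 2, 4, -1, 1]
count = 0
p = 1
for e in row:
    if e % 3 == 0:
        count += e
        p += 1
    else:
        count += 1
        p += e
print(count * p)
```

155

e=-3: %3==0, count = 0+(-3) = -3; p=2
e=8: not %3==0, count = (-3)+1 = -2; p=10
e=2: not %3==0, count = (-2)+1 = -1; p=12
e=5: not %3==0, count = (-1)+1 = 0; p=17
e=8: not %3==0, count = 0+1 = 1; p=25
e=2: not %3==0, count = 1+1 = 2; p=27
e=4: not %3==0, count = 2+1 = 3; p=31
e=-1: not %3==0, count = 3+1 = 4; p=30
e=1: not %3==0, count = 4+1 = 5; p=31
count*p = 5*31 = 155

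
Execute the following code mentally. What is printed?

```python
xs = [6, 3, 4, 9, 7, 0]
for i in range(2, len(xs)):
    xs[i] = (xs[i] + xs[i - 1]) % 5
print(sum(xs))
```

18

i=2: xs[2] = (4+3)%5 = 2 → [6, 3, 2, 9, 7, 0]
i=3: xs[3] = (9+2)%5 = 1 → [6, 3, 2, 1, 7, 0]
i=4: xs[4] = (7+1)%5 = 3 → [6, 3, 2, 1, 3, 0]
i=5: xs[5] = (0+3)%5 = 3 → [6, 3, 2, 1, 3, 3]
sum = 18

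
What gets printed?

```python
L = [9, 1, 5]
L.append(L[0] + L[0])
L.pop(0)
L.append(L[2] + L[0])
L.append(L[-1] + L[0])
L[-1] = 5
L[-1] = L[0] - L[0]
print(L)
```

[1, 5, 18, 19, 0]

append L[0]+L[0] = 9+9 = 18 → [9, 1, 5, 18]
pop(0) removes 9 → [1, 5, 18]
append L[2]+L[0] = 18+1 = 19 → [1, 5, 18, 19]
append L[-1]+L[0] = 19+1 = 20 → [1, 5, 18, 19, 20]
L[-1] = 5 → [1, 5, 18, 19, 5]
L[-1] = L[0]-L[0] = 1-1 = 0 → [1, 5, 18, 19, 0]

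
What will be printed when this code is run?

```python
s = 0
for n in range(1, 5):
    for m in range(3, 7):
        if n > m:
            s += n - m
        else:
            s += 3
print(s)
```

46

n=1,m=3: not 1>3, s = 0+3 = 3
n=1,m=4: not 1>4, s = 3+3 = 6
n=1,m=5: not 1>5, s = 6+3 = 9
n=1,m=6: not 1>6, s = 9+3 = 12
n=2,m=3: not 2>3, s = 12+3 = 15
n=2,m=4: not 2>4, s = 15+3 = 18
n=2,m=5: not 2>5, s = 18+3 = 21
n=2,m=6: not 2>6, s = 21+3 = 24
n=3,m=3: not 3>3, s = 24+3 = 27
n=3,m=4: not 3>4, s = 27+3 = 30
n=3,m=5: not 3>5, s = 30+3 = 33
n=3,m=6: not 3>6, s = 33+3 = 36
n=4,m=3: 4>3, s = 36+1 = 37
n=4,m=4: not 4>4, s = 37+3 = 40
n=4,m=5: not 4>5, s = 40+3 = 43
n=4,m=6: not 4>6, s = 43+3 = 46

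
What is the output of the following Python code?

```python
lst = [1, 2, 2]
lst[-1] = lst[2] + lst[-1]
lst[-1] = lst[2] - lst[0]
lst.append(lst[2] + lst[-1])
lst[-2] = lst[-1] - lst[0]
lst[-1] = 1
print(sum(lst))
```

lst[-1] = lst[2]+lst[-1] = 2+2 = 4 → [1, 2, 4]
lst[-1] = lst[2]-lst[0] = 4-1 = 3 → [1, 2, 3]
append lst[2]+lst[-1] = 3+3 = 6 → [1, 2, 3, 6]
lst[-2] = lst[-1]-lst[0] = 6-1 = 5 → [1, 2, 5, 6]
lst[-1] = 1 → [1, 2, 5, 1]
sum = 9

9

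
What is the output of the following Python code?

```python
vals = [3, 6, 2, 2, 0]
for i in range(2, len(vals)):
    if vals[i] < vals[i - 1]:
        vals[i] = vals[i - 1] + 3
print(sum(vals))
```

i=2: 2<6, vals[2] = 6+3 = 9 → [3, 6, 9, 2, 0]
i=3: 2<9, vals[3] = 9+3 = 12 → [3, 6, 9, 12, 0]
i=4: 0<12, vals[4] = 12+3 = 15 → [3, 6, 9, 12, 15]
sum = 45

45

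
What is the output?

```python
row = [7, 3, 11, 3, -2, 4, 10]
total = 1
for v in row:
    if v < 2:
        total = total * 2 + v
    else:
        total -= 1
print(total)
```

v=7: not <2, total = 1-1 = 0
v=3: not <2, total = 0-1 = -1
v=11: not <2, total = (-1)-1 = -2
v=3: not <2, total = (-2)-1 = -3
v=-2: <2, total = (-3)*2+(-2) = -8
v=4: not <2, total = (-8)-1 = -9
v=10: not <2, total = (-9)-1 = -10

-10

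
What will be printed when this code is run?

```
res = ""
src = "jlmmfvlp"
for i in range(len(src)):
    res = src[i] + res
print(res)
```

i=0: prepend 'j' → 'j'
i=1: prepend 'l' → 'lj'
i=2: prepend 'm' → 'mlj'
i=3: prepend 'm' → 'mmlj'
i=4: prepend 'f' → 'fmmlj'
i=5: prepend 'v' → 'vfmmlj'
i=6: prepend 'l' → 'lvfmmlj'
i=7: prepend 'p' → 'plvfmmlj'

plvfmmlj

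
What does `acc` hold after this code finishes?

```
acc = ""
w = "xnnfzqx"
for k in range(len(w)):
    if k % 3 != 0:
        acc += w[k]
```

k=0: skip
k=1: add 'n' → 'n'
k=2: add 'n' → 'nn'
k=3: skip
k=4: add 'z' → 'nnz'
k=5: add 'q' → 'nnzq'
k=6: skip

'nnzq'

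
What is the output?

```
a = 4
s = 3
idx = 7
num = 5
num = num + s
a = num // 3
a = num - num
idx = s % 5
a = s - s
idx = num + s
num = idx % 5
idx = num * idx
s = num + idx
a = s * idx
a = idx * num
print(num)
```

num = 5+3 = 8
a = 8//3 = 2
a = 8-8 = 0
idx = 3%5 = 3
a = 3-3 = 0
idx = 8+3 = 11
num = 11%5 = 1
idx = 1*11 = 11
s = 1+11 = 12
a = 12*11 = 132
a = 11*1 = 11

1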